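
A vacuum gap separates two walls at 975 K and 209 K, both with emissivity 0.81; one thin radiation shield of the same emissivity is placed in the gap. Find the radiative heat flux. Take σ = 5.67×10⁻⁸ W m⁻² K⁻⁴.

Each of the 2 gaps contributes resistance (2/ε − 1) = 2/0.81 − 1 = 1.469; total = 2.938.
q = σ(T₁⁴ − T₂⁴) / 2.938 = 5.67×10⁻⁸ × 9.02×10^11 / 2.938 = 17400 W/m².

q ≈ 17400 W/m²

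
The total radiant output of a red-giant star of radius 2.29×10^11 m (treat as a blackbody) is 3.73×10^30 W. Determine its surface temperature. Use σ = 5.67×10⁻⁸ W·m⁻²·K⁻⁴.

A = 4πr² = 4π × (2.29×10^11)² = 6.59×10^23 m².
From P = σAT⁴, T = (P / σA)^(1/4) = (3.73×10^30 / (5.67×10⁻⁸ × 6.59×10^23))^(1/4).
T = (9.98×10^13)^(1/4) = 3160 K.

T ≈ 3160 K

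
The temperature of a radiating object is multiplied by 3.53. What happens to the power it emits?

factor ≈ 155

P ∝ T⁴, so the power scales as (3.53)⁴ = 155.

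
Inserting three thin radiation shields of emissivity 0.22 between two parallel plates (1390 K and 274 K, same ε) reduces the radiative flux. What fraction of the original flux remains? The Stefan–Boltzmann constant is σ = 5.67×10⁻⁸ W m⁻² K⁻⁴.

With N identical shields there are N+1 = 4 gaps in series, each with the same radiative resistance, so the flux falls to 1/(N+1) of its unshielded value.

ratio ≈ 0.250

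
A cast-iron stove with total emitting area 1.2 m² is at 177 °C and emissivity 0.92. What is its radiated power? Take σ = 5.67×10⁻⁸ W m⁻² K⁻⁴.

P ≈ 2570 W

177 °C = 450 K.
Stefan–Boltzmann: P = εσAT⁴ = 0.92 × 5.67×10⁻⁸ × 1.20 × (450)⁴ = 0.92 × 5.67×10⁻⁸ × 1.20 × 4.10×10^10.
P = 2570 W.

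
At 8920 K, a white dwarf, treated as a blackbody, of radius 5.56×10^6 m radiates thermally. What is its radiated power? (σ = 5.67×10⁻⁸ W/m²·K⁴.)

A = 4πr² = 4π × (5.56×10^6)² = 3.88×10^14 m².
P = σAT⁴ = 5.67×10⁻⁸ × 3.88×10^14 × (8920)⁴ = 5.67×10⁻⁸ × 3.88×10^14 × 6.33×10^15.
P = 1.39×10^23 W.

P ≈ 1.39×10^23 W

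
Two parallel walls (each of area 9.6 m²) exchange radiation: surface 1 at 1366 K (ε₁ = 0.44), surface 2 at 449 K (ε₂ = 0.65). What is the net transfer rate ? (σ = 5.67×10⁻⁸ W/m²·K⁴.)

For two large parallel gray plates, q = σ(T₁⁴ − T₂⁴) / (1/ε₁ + 1/ε₂ − 1).
1/ε₁ + 1/ε₂ − 1 = 1/0.44 + 1/0.65 − 1 = 2.811.
T₁⁴ − T₂⁴ = 3.48×10^12 − 4.06×10^10 = 3.44×10^12 K⁴.
q = 5.67×10⁻⁸ × 3.44×10^12 / 2.811 = 69400 W/m².
Q = q·A = 69400 × 9.6 = 6.66×10^5 W.

Q ≈ 6.66×10^5 W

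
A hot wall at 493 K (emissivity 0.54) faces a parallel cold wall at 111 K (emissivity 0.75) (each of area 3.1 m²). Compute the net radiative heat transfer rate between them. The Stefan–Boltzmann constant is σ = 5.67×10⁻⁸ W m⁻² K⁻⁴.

Q ≈ 4740 W

For two large parallel gray plates, q = σ(T₁⁴ − T₂⁴) / (1/ε₁ + 1/ε₂ − 1).
1/ε₁ + 1/ε₂ − 1 = 1/0.54 + 1/0.75 − 1 = 2.185.
T₁⁴ − T₂⁴ = 5.91×10^10 − 1.52×10^8 = 5.89×10^10 K⁴.
q = 5.67×10⁻⁸ × 5.89×10^10 / 2.185 = 1530 W/m².
Q = q·A = 1530 × 3.1 = 4740 W.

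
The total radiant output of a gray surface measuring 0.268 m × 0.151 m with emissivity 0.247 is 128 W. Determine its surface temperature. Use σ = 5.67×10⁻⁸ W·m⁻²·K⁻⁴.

A = 0.268 × 0.151 = 0.0405 m².
From P = εσAT⁴, T = (P / εσA)^(1/4) = (128 / (0.247 × 5.67×10⁻⁸ × 0.0405))^(1/4).
T = (2.26×10^11)^(1/4) = 689 K.

T ≈ 689 K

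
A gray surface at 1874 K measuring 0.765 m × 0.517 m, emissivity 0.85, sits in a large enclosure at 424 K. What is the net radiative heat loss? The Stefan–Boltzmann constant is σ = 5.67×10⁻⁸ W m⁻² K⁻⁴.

Q ≈ 2.34×10^5 W

A = 0.765 × 0.517 = 0.396 m².
Q = εσA(T⁴ − T_s⁴). T⁴ − T_s⁴ = (1874)⁴ − (424)⁴ = 1.23×10^13 − 3.23×10^10 = 1.23×10^13 K⁴.
Q = 0.85 × 5.67×10⁻⁸ × 0.396 × 1.23×10^13 = 2.34×10^5 W.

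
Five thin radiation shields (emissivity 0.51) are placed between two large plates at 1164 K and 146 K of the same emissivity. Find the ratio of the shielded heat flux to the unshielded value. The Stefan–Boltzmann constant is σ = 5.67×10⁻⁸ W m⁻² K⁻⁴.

ratio ≈ 0.167

With N identical shields there are N+1 = 6 gaps in series, each with the same radiative resistance, so the flux falls to 1/(N+1) of its unshielded value.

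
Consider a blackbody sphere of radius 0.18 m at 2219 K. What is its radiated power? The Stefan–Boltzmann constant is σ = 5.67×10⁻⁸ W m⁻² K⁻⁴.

A = 4πr² = 4π × (0.18)² = 0.407 m².
P = σAT⁴ = 5.67×10⁻⁸ × 0.407 × (2219)⁴ = 5.67×10⁻⁸ × 0.407 × 2.42×10^13.
P = 5.60×10^5 W.

P ≈ 5.60×10^5 W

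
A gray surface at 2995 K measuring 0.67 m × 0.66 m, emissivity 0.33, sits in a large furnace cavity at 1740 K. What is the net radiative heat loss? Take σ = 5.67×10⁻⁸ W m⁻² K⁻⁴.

A = 0.67 × 0.66 = 0.442 m².
Q = εσA(T⁴ − T_s⁴). T⁴ − T_s⁴ = (2995)⁴ − (1740)⁴ = 8.05×10^13 − 9.17×10^12 = 7.13×10^13 K⁴.
Q = 0.33 × 5.67×10⁻⁸ × 0.442 × 7.13×10^13 = 5.90×10^5 W.

Q ≈ 5.90×10^5 W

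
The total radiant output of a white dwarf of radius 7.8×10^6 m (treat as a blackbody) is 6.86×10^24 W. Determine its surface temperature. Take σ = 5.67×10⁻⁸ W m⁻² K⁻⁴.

A = 4πr² = 4π × (7.8×10^6)² = 7.65×10^14 m².
From P = σAT⁴, T = (P / σA)^(1/4) = (6.86×10^24 / (5.67×10⁻⁸ × 7.65×10^14))^(1/4).
T = (1.58×10^17)^(1/4) = 19900 K.

T ≈ 19900 K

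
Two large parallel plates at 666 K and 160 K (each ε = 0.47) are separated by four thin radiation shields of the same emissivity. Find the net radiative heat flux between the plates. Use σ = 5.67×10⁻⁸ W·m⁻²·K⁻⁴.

Each of the 5 gaps contributes resistance (2/ε − 1) = 2/0.47 − 1 = 3.255; total = 16.28.
q = σ(T₁⁴ − T₂⁴) / 16.28 = 5.67×10⁻⁸ × 1.96×10^11 / 16.28 = 683 W/m².

q ≈ 683 W/m²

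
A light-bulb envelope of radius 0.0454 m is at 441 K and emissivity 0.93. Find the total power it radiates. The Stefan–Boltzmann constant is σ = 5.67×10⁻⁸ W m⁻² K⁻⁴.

P ≈ 51.7 W

A = 4πr² = 4π × (0.0454)² = 0.0259 m².
P = εσAT⁴ = 0.93 × 5.67×10⁻⁸ × 0.0259 × (441)⁴ = 0.93 × 5.67×10⁻⁸ × 0.0259 × 3.78×10^10.
P = 51.7 W.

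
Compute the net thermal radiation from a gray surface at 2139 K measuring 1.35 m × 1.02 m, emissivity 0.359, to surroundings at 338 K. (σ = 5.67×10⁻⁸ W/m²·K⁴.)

Q ≈ 5.86×10^5 W

A = 1.35 × 1.02 = 1.38 m².
Q = εσA(T⁴ − T_s⁴). T⁴ − T_s⁴ = (2139)⁴ − (338)⁴ = 2.09×10^13 − 1.31×10^10 = 2.09×10^13 K⁴.
Q = 0.359 × 5.67×10⁻⁸ × 1.38 × 2.09×10^13 = 5.86×10^5 W.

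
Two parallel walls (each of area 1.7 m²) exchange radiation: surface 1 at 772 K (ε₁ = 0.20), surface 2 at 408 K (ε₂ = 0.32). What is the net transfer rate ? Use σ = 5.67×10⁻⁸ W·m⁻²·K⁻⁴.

Q ≈ 4430 W

For two large parallel gray plates, q = σ(T₁⁴ − T₂⁴) / (1/ε₁ + 1/ε₂ − 1).
1/ε₁ + 1/ε₂ − 1 = 1/0.20 + 1/0.32 − 1 = 7.125.
T₁⁴ − T₂⁴ = 3.55×10^11 − 2.77×10^10 = 3.27×10^11 K⁴.
q = 5.67×10⁻⁸ × 3.27×10^11 / 7.125 = 2610 W/m².
Q = q·A = 2610 × 1.7 = 4430 W.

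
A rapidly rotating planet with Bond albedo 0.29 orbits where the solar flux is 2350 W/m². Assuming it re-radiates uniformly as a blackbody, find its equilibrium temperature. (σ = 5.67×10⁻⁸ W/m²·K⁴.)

Power absorbed = (1−a)S·πR²; power emitted = 4πR²σT⁴. Equating and cancelling πR²:
T = ((1−a)S / 4σ)^(1/4) = (1670 / (4 × 5.67×10⁻⁸))^(1/4) = (7.36×10^9)^(1/4).
T = 293 K.

T ≈ 293 K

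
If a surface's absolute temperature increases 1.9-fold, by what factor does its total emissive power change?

P ∝ T⁴, so the power scales as (1.9)⁴ = 13.0.

factor ≈ 13.0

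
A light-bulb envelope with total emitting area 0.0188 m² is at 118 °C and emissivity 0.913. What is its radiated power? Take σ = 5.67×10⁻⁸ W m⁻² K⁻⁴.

P ≈ 22.7 W

118 °C = 391 K.
Stefan–Boltzmann: P = εσAT⁴ = 0.913 × 5.67×10⁻⁸ × 0.0188 × (391)⁴ = 0.913 × 5.67×10⁻⁸ × 0.0188 × 2.34×10^10.
P = 22.7 W.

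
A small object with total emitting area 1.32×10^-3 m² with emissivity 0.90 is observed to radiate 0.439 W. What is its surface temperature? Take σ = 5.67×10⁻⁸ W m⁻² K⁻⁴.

T ≈ 284 K

From P = εσAT⁴, T = (P / εσA)^(1/4) = (0.439 / (0.90 × 5.67×10⁻⁸ × 1.32×10^-3))^(1/4).
T = (6.52×10^9)^(1/4) = 284 K.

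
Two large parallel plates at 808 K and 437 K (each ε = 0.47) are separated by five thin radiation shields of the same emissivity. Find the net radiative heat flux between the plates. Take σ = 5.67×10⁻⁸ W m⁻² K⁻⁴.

q ≈ 1130 W/m²

Each of the 6 gaps contributes resistance (2/ε − 1) = 2/0.47 − 1 = 3.255; total = 19.53.
q = σ(T₁⁴ − T₂⁴) / 19.53 = 5.67×10⁻⁸ × 3.90×10^11 / 19.53 = 1130 W/m².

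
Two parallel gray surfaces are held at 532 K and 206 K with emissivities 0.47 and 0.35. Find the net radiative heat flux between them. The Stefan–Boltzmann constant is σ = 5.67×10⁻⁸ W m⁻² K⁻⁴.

q ≈ 1110 W/m²

For two large parallel gray plates, q = σ(T₁⁴ − T₂⁴) / (1/ε₁ + 1/ε₂ − 1).
1/ε₁ + 1/ε₂ − 1 = 1/0.47 + 1/0.35 − 1 = 3.985.
T₁⁴ − T₂⁴ = 8.01×10^10 − 1.80×10^9 = 7.83×10^10 K⁴.
q = 5.67×10⁻⁸ × 7.83×10^10 / 3.985 = 1110 W/m².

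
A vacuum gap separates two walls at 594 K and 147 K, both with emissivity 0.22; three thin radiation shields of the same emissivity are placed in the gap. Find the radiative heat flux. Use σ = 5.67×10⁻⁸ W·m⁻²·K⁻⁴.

Each of the 4 gaps contributes resistance (2/ε − 1) = 2/0.22 − 1 = 8.091; total = 32.36.
q = σ(T₁⁴ − T₂⁴) / 32.36 = 5.67×10⁻⁸ × 1.24×10^11 / 32.36 = 217 W/m².

q ≈ 217 W/m²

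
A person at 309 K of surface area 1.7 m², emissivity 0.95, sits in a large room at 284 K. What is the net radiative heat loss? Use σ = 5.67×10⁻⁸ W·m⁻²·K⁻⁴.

Q ≈ 239 W

Q = εσA(T⁴ − T_s⁴). T⁴ − T_s⁴ = (309)⁴ − (284)⁴ = 9.12×10^9 − 6.51×10^9 = 2.61×10^9 K⁴.
Q = 0.95 × 5.67×10⁻⁸ × 1.70 × 2.61×10^9 = 239 W.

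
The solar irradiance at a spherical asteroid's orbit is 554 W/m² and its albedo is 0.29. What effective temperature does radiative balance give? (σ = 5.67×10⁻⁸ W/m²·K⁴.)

Power absorbed = (1−a)S·πR²; power emitted = 4πR²σT⁴. Equating and cancelling πR²:
T = ((1−a)S / 4σ)^(1/4) = (393 / (4 × 5.67×10⁻⁸))^(1/4) = (1.73×10^9)^(1/4).
T = 204 K.

T ≈ 204 K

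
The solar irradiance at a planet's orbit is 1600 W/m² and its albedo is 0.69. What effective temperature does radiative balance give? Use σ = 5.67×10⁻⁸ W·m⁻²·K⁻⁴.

Power absorbed = (1−a)S·πR²; power emitted = 4πR²σT⁴. Equating and cancelling πR²:
T = ((1−a)S / 4σ)^(1/4) = (496 / (4 × 5.67×10⁻⁸))^(1/4) = (2.19×10^9)^(1/4).
T = 216 K.

T ≈ 216 K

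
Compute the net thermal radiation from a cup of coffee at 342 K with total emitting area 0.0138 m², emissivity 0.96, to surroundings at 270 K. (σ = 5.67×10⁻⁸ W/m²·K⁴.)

Q ≈ 6.28 W

Q = εσA(T⁴ − T_s⁴). T⁴ − T_s⁴ = (342)⁴ − (270)⁴ = 1.37×10^10 − 5.31×10^9 = 8.37×10^9 K⁴.
Q = 0.96 × 5.67×10⁻⁸ × 0.0138 × 8.37×10^9 = 6.28 W.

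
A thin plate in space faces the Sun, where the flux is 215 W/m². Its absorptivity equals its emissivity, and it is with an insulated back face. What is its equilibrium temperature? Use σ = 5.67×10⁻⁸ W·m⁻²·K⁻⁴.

Absorbed flux αS = emitted flux εσT⁴ (one radiating face); with α = ε, T = (S/σ)^(1/4).
T = (215 / 5.67×10⁻⁸)^(1/4) = (3.79×10^9)^(1/4).
T = 248 K.

T ≈ 248 K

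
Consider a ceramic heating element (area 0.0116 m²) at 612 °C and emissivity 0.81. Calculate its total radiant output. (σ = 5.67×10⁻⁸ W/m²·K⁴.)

612 °C = 885 K.
Stefan–Boltzmann: P = εσAT⁴ = 0.81 × 5.67×10⁻⁸ × 0.0116 × (885)⁴ = 0.81 × 5.67×10⁻⁸ × 0.0116 × 6.13×10^11.
P = 327 W.

P ≈ 327 W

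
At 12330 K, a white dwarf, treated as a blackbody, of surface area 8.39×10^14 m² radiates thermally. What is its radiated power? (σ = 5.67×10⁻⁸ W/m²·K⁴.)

P ≈ 1.10×10^24 W

P = σAT⁴ = 5.67×10⁻⁸ × 8.39×10^14 × (12330)⁴ = 5.67×10⁻⁸ × 8.39×10^14 × 2.31×10^16.
P = 1.10×10^24 W.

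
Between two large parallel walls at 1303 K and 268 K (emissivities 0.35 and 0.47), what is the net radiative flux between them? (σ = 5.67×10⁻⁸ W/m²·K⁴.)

For two large parallel gray plates, q = σ(T₁⁴ − T₂⁴) / (1/ε₁ + 1/ε₂ − 1).
1/ε₁ + 1/ε₂ − 1 = 1/0.35 + 1/0.47 − 1 = 3.985.
T₁⁴ − T₂⁴ = 2.88×10^12 − 5.16×10^9 = 2.88×10^12 K⁴.
q = 5.67×10⁻⁸ × 2.88×10^12 / 3.985 = 40900 W/m².

q ≈ 40900 W/m²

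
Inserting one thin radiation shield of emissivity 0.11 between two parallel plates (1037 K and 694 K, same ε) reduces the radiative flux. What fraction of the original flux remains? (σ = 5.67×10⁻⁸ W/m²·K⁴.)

With N identical shields there are N+1 = 2 gaps in series, each with the same radiative resistance, so the flux falls to 1/(N+1) of its unshielded value.

ratio ≈ 0.500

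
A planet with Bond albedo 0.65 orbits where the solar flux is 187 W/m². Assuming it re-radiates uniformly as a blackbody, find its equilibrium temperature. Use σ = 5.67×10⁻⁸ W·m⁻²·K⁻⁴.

Power absorbed = (1−a)S·πR²; power emitted = 4πR²σT⁴. Equating and cancelling πR²:
T = ((1−a)S / 4σ)^(1/4) = (65.5 / (4 × 5.67×10⁻⁸))^(1/4) = (2.89×10^8)^(1/4).
T = 130 K.

T ≈ 130 K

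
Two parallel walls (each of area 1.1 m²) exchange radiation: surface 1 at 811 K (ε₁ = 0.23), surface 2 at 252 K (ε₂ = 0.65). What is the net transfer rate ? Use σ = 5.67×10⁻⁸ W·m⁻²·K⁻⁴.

Q ≈ 5470 W

For two large parallel gray plates, q = σ(T₁⁴ − T₂⁴) / (1/ε₁ + 1/ε₂ − 1).
1/ε₁ + 1/ε₂ − 1 = 1/0.23 + 1/0.65 − 1 = 4.886.
T₁⁴ − T₂⁴ = 4.33×10^11 − 4.03×10^9 = 4.29×10^11 K⁴.
q = 5.67×10⁻⁸ × 4.29×10^11 / 4.886 = 4970 W/m².
Q = q·A = 4970 × 1.1 = 5470 W.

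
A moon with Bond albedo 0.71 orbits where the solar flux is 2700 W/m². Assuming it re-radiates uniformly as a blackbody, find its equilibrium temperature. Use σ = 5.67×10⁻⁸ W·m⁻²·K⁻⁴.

T ≈ 242 K

Power absorbed = (1−a)S·πR²; power emitted = 4πR²σT⁴. Equating and cancelling πR²:
T = ((1−a)S / 4σ)^(1/4) = (783 / (4 × 5.67×10⁻⁸))^(1/4) = (3.45×10^9)^(1/4).
T = 242 K.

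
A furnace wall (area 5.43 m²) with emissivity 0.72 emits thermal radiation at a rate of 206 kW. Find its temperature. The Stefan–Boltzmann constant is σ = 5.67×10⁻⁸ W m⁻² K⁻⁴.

T ≈ 982 K

From P = εσAT⁴, T = (P / εσA)^(1/4) = (2.06×10^5 / (0.72 × 5.67×10⁻⁸ × 5.43))^(1/4).
T = (9.29×10^11)^(1/4) = 982 K.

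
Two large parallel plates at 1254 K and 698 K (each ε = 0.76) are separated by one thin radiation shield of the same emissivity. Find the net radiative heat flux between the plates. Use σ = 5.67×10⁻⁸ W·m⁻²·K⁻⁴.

Each of the 2 gaps contributes resistance (2/ε − 1) = 2/0.76 − 1 = 1.632; total = 3.263.
q = σ(T₁⁴ − T₂⁴) / 3.263 = 5.67×10⁻⁸ × 2.24×10^12 / 3.263 = 38800 W/m².

q ≈ 38800 W/m²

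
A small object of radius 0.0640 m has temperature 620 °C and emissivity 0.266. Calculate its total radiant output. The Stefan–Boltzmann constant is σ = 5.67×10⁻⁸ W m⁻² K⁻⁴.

P ≈ 494 W

A = 4πr² = 4π × (0.0640)² = 0.0515 m².
620 °C = 893 K.
P = εσAT⁴ = 0.266 × 5.67×10⁻⁸ × 0.0515 × (893)⁴ = 0.266 × 5.67×10⁻⁸ × 0.0515 × 6.36×10^11.
P = 494 W.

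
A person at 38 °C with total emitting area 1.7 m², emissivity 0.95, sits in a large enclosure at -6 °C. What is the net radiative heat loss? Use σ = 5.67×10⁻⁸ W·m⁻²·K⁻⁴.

Convert: 38 °C = 311 K; -6 °C = 267 K.
Q = εσA(T⁴ − T_s⁴). T⁴ − T_s⁴ = (311)⁴ − (267)⁴ = 9.35×10^9 − 5.08×10^9 = 4.27×10^9 K⁴.
Q = 0.95 × 5.67×10⁻⁸ × 1.70 × 4.27×10^9 = 391 W.

Q ≈ 391 W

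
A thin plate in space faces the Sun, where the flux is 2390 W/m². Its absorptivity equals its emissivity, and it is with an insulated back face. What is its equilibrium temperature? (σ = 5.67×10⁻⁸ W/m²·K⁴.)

Absorbed flux αS = emitted flux εσT⁴ (one radiating face); with α = ε, T = (S/σ)^(1/4).
T = (2390 / 5.67×10⁻⁸)^(1/4) = (4.22×10^10)^(1/4).
T = 453 K.

T ≈ 453 K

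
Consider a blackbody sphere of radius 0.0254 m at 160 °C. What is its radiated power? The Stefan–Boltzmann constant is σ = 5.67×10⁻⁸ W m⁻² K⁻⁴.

P ≈ 16.2 W

A = 4πr² = 4π × (0.0254)² = 8.11×10^-3 m².
160 °C = 433 K.
P = σAT⁴ = 5.67×10⁻⁸ × 8.11×10^-3 × (433)⁴ = 5.67×10⁻⁸ × 8.11×10^-3 × 3.52×10^10.
P = 16.2 W.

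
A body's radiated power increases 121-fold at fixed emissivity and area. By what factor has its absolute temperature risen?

factor ≈ 3.32

P ∝ T⁴ ⇒ T ∝ P^(1/4), so T scales by (121)^(1/4) = 3.32.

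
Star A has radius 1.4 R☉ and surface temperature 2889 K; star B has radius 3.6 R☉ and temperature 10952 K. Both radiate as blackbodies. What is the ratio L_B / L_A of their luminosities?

L = 4πR²σT⁴ ∝ R²T⁴, so L_B/L_A = (3.6/1.4)² × (10952/2889)⁴ = 6.61 × 207 = 1370.

L_B/L_A ≈ 1370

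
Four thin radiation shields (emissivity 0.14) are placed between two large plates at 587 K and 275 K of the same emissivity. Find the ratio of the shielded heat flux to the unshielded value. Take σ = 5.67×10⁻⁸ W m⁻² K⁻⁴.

ratio ≈ 0.200

With N identical shields there are N+1 = 5 gaps in series, each with the same radiative resistance, so the flux falls to 1/(N+1) of its unshielded value.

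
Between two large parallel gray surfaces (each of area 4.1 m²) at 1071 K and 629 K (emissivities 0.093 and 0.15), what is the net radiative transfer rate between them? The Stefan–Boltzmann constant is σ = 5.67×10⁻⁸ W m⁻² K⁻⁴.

Q ≈ 16400 W

For two large parallel gray plates, q = σ(T₁⁴ − T₂⁴) / (1/ε₁ + 1/ε₂ − 1).
1/ε₁ + 1/ε₂ − 1 = 1/0.093 + 1/0.15 − 1 = 16.42.
T₁⁴ − T₂⁴ = 1.32×10^12 − 1.57×10^11 = 1.16×10^12 K⁴.
q = 5.67×10⁻⁸ × 1.16×10^12 / 16.42 = 4000 W/m².
Q = q·A = 4000 × 4.1 = 16400 W.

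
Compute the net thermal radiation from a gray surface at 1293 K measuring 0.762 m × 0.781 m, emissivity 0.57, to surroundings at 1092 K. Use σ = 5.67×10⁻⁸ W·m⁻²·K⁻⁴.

A = 0.762 × 0.781 = 0.595 m².
Q = εσA(T⁴ − T_s⁴). T⁴ − T_s⁴ = (1293)⁴ − (1092)⁴ = 2.80×10^12 − 1.42×10^12 = 1.37×10^12 K⁴.
Q = 0.57 × 5.67×10⁻⁸ × 0.595 × 1.37×10^12 = 26400 W.

Q ≈ 26400 W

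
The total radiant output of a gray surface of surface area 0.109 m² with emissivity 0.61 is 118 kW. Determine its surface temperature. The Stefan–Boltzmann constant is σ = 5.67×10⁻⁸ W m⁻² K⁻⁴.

T ≈ 2370 K

From P = εσAT⁴, T = (P / εσA)^(1/4) = (1.18×10^5 / (0.61 × 5.67×10⁻⁸ × 0.109))^(1/4).
T = (3.13×10^13)^(1/4) = 2370 K.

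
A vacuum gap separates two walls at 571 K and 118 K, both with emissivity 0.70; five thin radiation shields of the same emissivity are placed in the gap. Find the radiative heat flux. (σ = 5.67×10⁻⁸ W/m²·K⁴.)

q ≈ 540 W/m²

Each of the 6 gaps contributes resistance (2/ε − 1) = 2/0.70 − 1 = 1.857; total = 11.14.
q = σ(T₁⁴ − T₂⁴) / 11.14 = 5.67×10⁻⁸ × 1.06×10^11 / 11.14 = 540 W/m².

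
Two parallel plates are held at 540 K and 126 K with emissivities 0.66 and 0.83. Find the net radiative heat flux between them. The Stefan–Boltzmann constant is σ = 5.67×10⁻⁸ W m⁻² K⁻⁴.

q ≈ 2790 W/m²

For two large parallel gray plates, q = σ(T₁⁴ − T₂⁴) / (1/ε₁ + 1/ε₂ − 1).
1/ε₁ + 1/ε₂ − 1 = 1/0.66 + 1/0.83 − 1 = 1.720.
T₁⁴ − T₂⁴ = 8.50×10^10 − 2.52×10^8 = 8.48×10^10 K⁴.
q = 5.67×10⁻⁸ × 8.48×10^10 / 1.720 = 2790 W/m².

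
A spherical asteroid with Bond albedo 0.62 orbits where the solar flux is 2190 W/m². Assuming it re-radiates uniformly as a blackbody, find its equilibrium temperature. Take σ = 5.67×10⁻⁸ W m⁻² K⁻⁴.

Power absorbed = (1−a)S·πR²; power emitted = 4πR²σT⁴. Equating and cancelling πR²:
T = ((1−a)S / 4σ)^(1/4) = (832 / (4 × 5.67×10⁻⁸))^(1/4) = (3.67×10^9)^(1/4).
T = 246 K.

T ≈ 246 K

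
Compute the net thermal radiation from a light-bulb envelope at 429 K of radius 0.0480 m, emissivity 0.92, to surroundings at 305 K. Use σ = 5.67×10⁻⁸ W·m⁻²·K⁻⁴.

A = 4πr² = 4π × (0.0480)² = 0.0290 m².
Q = εσA(T⁴ − T_s⁴). T⁴ − T_s⁴ = (429)⁴ − (305)⁴ = 3.39×10^10 − 8.65×10^9 = 2.52×10^10 K⁴.
Q = 0.92 × 5.67×10⁻⁸ × 0.0290 × 2.52×10^10 = 38.1 W.

Q ≈ 38.1 W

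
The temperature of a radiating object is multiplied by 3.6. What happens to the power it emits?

factor ≈ 168

P ∝ T⁴, so the power scales as (3.6)⁴ = 168.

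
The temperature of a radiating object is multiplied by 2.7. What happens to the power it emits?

P ∝ T⁴, so the power scales as (2.7)⁴ = 53.1.

factor ≈ 53.1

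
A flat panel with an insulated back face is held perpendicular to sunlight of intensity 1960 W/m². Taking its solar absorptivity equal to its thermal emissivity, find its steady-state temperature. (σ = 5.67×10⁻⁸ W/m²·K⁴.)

T ≈ 431 K

Absorbed flux αS = emitted flux εσT⁴ (one radiating face); with α = ε, T = (S/σ)^(1/4).
T = (1960 / 5.67×10⁻⁸)^(1/4) = (3.46×10^10)^(1/4).
T = 431 K.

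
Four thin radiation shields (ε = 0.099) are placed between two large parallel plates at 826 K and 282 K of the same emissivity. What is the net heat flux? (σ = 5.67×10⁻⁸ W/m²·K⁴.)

q ≈ 271 W/m²

Each of the 5 gaps contributes resistance (2/ε − 1) = 2/0.099 − 1 = 19.20; total = 96.01.
q = σ(T₁⁴ − T₂⁴) / 96.01 = 5.67×10⁻⁸ × 4.59×10^11 / 96.01 = 271 W/m².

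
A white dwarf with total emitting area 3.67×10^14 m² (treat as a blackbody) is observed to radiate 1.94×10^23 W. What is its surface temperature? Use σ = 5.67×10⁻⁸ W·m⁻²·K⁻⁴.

T ≈ 9830 K

From P = σAT⁴, T = (P / σA)^(1/4) = (1.94×10^23 / (5.67×10⁻⁸ × 3.67×10^14))^(1/4).
T = (9.32×10^15)^(1/4) = 9830 K.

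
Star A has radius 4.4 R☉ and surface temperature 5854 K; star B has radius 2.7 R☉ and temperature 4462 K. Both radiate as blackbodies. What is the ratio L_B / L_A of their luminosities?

L_B/L_A ≈ 0.127

L = 4πR²σT⁴ ∝ R²T⁴, so L_B/L_A = (2.7/4.4)² × (4462/5854)⁴ = 0.377 × 0.338 = 0.127.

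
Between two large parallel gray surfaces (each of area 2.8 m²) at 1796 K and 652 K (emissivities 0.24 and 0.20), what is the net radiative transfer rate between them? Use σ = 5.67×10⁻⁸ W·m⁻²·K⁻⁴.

Q ≈ 1.99×10^5 W

For two large parallel gray plates, q = σ(T₁⁴ − T₂⁴) / (1/ε₁ + 1/ε₂ − 1).
1/ε₁ + 1/ε₂ − 1 = 1/0.24 + 1/0.20 − 1 = 8.167.
T₁⁴ − T₂⁴ = 1.04×10^13 − 1.81×10^11 = 1.02×10^13 K⁴.
q = 5.67×10⁻⁸ × 1.02×10^13 / 8.167 = 71000 W/m².
Q = q·A = 71000 × 2.8 = 1.99×10^5 W.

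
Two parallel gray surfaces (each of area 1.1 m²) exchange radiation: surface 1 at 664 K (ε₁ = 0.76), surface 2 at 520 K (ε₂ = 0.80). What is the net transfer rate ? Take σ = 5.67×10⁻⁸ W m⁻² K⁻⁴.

Q ≈ 4830 W

For two large parallel gray plates, q = σ(T₁⁴ − T₂⁴) / (1/ε₁ + 1/ε₂ − 1).
1/ε₁ + 1/ε₂ − 1 = 1/0.76 + 1/0.80 − 1 = 1.566.
T₁⁴ − T₂⁴ = 1.94×10^11 − 7.31×10^10 = 1.21×10^11 K⁴.
q = 5.67×10⁻⁸ × 1.21×10^11 / 1.566 = 4390 W/m².
Q = q·A = 4390 × 1.1 = 4830 W.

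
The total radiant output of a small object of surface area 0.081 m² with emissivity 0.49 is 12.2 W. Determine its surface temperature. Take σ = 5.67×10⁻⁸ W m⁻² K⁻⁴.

T ≈ 271 K

From P = εσAT⁴, T = (P / εσA)^(1/4) = (12.2 / (0.49 × 5.67×10⁻⁸ × 0.0810))^(1/4).
T = (5.42×10^9)^(1/4) = 271 K.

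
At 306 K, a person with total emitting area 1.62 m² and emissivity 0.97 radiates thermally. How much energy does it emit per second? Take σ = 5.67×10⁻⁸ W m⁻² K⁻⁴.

P = εσAT⁴ = 0.97 × 5.67×10⁻⁸ × 1.62 × (306)⁴ = 0.97 × 5.67×10⁻⁸ × 1.62 × 8.77×10^9.
P = 781 W.

P ≈ 781 W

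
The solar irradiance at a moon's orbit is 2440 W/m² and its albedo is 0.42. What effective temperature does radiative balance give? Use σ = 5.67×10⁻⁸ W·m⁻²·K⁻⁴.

Power absorbed = (1−a)S·πR²; power emitted = 4πR²σT⁴. Equating and cancelling πR²:
T = ((1−a)S / 4σ)^(1/4) = (1420 / (4 × 5.67×10⁻⁸))^(1/4) = (6.24×10^9)^(1/4).
T = 281 K.

T ≈ 281 K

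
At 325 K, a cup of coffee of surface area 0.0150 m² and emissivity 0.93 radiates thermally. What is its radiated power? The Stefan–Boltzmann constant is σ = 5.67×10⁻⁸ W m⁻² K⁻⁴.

P ≈ 8.82 W

P = εσAT⁴ = 0.93 × 5.67×10⁻⁸ × 0.0150 × (325)⁴ = 0.93 × 5.67×10⁻⁸ × 0.0150 × 1.12×10^10.
P = 8.82 W.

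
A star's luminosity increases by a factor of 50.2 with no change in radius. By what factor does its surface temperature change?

P ∝ T⁴ ⇒ T ∝ P^(1/4), so T scales by (50.2)^(1/4) = 2.66.

factor ≈ 2.66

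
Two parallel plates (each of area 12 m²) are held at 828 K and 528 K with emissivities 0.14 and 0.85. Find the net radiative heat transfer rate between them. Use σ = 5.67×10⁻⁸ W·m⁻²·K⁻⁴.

Q ≈ 36500 W

For two large parallel gray plates, q = σ(T₁⁴ − T₂⁴) / (1/ε₁ + 1/ε₂ − 1).
1/ε₁ + 1/ε₂ − 1 = 1/0.14 + 1/0.85 − 1 = 7.319.
T₁⁴ − T₂⁴ = 4.70×10^11 − 7.77×10^10 = 3.92×10^11 K⁴.
q = 5.67×10⁻⁸ × 3.92×10^11 / 7.319 = 3040 W/m².
Q = q·A = 3040 × 12 = 36500 W.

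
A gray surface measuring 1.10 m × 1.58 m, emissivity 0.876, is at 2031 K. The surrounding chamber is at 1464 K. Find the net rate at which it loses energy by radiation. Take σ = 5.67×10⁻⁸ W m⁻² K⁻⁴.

A = 1.10 × 1.58 = 1.74 m².
Q = εσA(T⁴ − T_s⁴). T⁴ − T_s⁴ = (2031)⁴ − (1464)⁴ = 1.70×10^13 − 4.59×10^12 = 1.24×10^13 K⁴.
Q = 0.876 × 5.67×10⁻⁸ × 1.74 × 1.24×10^13 = 1.07×10^6 W.

Q ≈ 1.07×10^6 W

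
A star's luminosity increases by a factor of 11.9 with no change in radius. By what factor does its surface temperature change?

P ∝ T⁴ ⇒ T ∝ P^(1/4), so T scales by (11.9)^(1/4) = 1.86.

factor ≈ 1.86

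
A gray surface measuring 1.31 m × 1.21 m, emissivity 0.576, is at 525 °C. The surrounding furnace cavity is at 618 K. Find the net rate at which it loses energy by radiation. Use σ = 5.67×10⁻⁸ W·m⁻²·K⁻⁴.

A = 1.31 × 1.21 = 1.59 m².
Convert: 525 °C = 798 K.
Q = εσA(T⁴ − T_s⁴). T⁴ − T_s⁴ = (798)⁴ − (618)⁴ = 4.06×10^11 − 1.46×10^11 = 2.60×10^11 K⁴.
Q = 0.576 × 5.67×10⁻⁸ × 1.59 × 2.60×10^11 = 13400 W.

Q ≈ 13400 W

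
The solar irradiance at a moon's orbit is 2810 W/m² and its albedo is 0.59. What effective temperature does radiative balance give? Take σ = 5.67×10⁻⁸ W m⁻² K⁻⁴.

Power absorbed = (1−a)S·πR²; power emitted = 4πR²σT⁴. Equating and cancelling πR²:
T = ((1−a)S / 4σ)^(1/4) = (1150 / (4 × 5.67×10⁻⁸))^(1/4) = (5.08×10^9)^(1/4).
T = 267 K.

T ≈ 267 K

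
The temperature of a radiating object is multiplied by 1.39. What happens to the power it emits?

factor ≈ 3.73

P ∝ T⁴, so the power scales as (1.39)⁴ = 3.73.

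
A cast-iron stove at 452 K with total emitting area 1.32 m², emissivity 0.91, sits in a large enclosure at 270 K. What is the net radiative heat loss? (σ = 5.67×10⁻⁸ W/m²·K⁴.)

Q = εσA(T⁴ − T_s⁴). T⁴ − T_s⁴ = (452)⁴ − (270)⁴ = 4.17×10^10 − 5.31×10^9 = 3.64×10^10 K⁴.
Q = 0.91 × 5.67×10⁻⁸ × 1.32 × 3.64×10^10 = 2480 W.

Q ≈ 2480 W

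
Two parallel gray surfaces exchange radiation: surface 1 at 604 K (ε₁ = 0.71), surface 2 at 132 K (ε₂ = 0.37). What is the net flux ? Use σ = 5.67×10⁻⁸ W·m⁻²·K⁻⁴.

q ≈ 2420 W/m²

For two large parallel gray plates, q = σ(T₁⁴ − T₂⁴) / (1/ε₁ + 1/ε₂ − 1).
1/ε₁ + 1/ε₂ − 1 = 1/0.71 + 1/0.37 − 1 = 3.111.
T₁⁴ − T₂⁴ = 1.33×10^11 − 3.04×10^8 = 1.33×10^11 K⁴.
q = 5.67×10⁻⁸ × 1.33×10^11 / 3.111 = 2420 W/m².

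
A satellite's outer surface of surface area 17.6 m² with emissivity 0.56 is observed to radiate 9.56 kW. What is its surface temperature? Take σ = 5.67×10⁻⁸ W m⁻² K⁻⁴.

From P = εσAT⁴, T = (P / εσA)^(1/4) = (9560 / (0.56 × 5.67×10⁻⁸ × 17.6))^(1/4).
T = (1.71×10^10)^(1/4) = 362 K.

T ≈ 362 K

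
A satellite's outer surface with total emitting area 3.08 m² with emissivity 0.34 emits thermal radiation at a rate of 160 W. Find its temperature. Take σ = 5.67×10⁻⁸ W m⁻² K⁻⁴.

From P = εσAT⁴, T = (P / εσA)^(1/4) = (160 / (0.34 × 5.67×10⁻⁸ × 3.08))^(1/4).
T = (2.69×10^9)^(1/4) = 228 K.

T ≈ 228 K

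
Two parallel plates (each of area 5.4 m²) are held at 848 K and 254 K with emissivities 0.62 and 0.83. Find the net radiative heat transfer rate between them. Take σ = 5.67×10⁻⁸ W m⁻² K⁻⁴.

Q ≈ 86400 W

For two large parallel gray plates, q = σ(T₁⁴ − T₂⁴) / (1/ε₁ + 1/ε₂ − 1).
1/ε₁ + 1/ε₂ − 1 = 1/0.62 + 1/0.83 − 1 = 1.818.
T₁⁴ − T₂⁴ = 5.17×10^11 − 4.16×10^9 = 5.13×10^11 K⁴.
q = 5.67×10⁻⁸ × 5.13×10^11 / 1.818 = 16000 W/m².
Q = q·A = 16000 × 5.4 = 86400 W.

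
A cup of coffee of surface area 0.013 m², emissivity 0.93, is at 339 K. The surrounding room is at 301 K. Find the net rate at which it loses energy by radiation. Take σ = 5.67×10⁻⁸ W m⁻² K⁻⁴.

Q ≈ 3.43 W

Q = εσA(T⁴ − T_s⁴). T⁴ − T_s⁴ = (339)⁴ − (301)⁴ = 1.32×10^10 − 8.21×10^9 = 5.00×10^9 K⁴.
Q = 0.93 × 5.67×10⁻⁸ × 0.0130 × 5.00×10^9 = 3.43 W.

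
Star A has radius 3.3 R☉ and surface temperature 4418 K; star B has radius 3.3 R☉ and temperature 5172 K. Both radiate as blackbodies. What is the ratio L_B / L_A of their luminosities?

L = 4πR²σT⁴ ∝ R²T⁴, so L_B/L_A = (3.3/3.3)² × (5172/4418)⁴ = 1.00 × 1.88 = 1.88.

L_B/L_A ≈ 1.88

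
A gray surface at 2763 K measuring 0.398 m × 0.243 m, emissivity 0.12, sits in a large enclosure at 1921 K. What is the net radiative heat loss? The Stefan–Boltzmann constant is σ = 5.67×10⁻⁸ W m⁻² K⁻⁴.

Q ≈ 29400 W

A = 0.398 × 0.243 = 0.0967 m².
Q = εσA(T⁴ − T_s⁴). T⁴ − T_s⁴ = (2763)⁴ − (1921)⁴ = 5.83×10^13 − 1.36×10^13 = 4.47×10^13 K⁴.
Q = 0.12 × 5.67×10⁻⁸ × 0.0967 × 4.47×10^13 = 29400 W.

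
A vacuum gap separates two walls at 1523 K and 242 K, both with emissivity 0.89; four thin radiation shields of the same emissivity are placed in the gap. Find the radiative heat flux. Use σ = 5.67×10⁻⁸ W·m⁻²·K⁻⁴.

q ≈ 48900 W/m²

Each of the 5 gaps contributes resistance (2/ε − 1) = 2/0.89 − 1 = 1.247; total = 6.236.
q = σ(T₁⁴ − T₂⁴) / 6.236 = 5.67×10⁻⁸ × 5.38×10^12 / 6.236 = 48900 W/m².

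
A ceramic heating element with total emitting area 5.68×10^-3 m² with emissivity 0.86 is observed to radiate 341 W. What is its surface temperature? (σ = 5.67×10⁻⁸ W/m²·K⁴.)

T ≈ 1050 K

From P = εσAT⁴, T = (P / εσA)^(1/4) = (341 / (0.86 × 5.67×10⁻⁸ × 5.68×10^-3))^(1/4).
T = (1.23×10^12)^(1/4) = 1050 K.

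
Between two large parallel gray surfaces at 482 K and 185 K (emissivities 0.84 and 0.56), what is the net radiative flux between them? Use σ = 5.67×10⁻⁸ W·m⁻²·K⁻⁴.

q ≈ 1520 W/m²

For two large parallel gray plates, q = σ(T₁⁴ − T₂⁴) / (1/ε₁ + 1/ε₂ − 1).
1/ε₁ + 1/ε₂ − 1 = 1/0.84 + 1/0.56 − 1 = 1.976.
T₁⁴ − T₂⁴ = 5.40×10^10 − 1.17×10^9 = 5.28×10^10 K⁴.
q = 5.67×10⁻⁸ × 5.28×10^10 / 1.976 = 1520 W/m².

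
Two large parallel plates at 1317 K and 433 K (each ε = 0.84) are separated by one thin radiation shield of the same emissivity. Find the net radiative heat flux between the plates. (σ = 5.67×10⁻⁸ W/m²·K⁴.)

q ≈ 61000 W/m²

Each of the 2 gaps contributes resistance (2/ε − 1) = 2/0.84 − 1 = 1.381; total = 2.762.
q = σ(T₁⁴ − T₂⁴) / 2.762 = 5.67×10⁻⁸ × 2.97×10^12 / 2.762 = 61000 W/m².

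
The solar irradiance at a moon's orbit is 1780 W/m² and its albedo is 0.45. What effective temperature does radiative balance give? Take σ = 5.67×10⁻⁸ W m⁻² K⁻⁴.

T ≈ 256 K

Power absorbed = (1−a)S·πR²; power emitted = 4πR²σT⁴. Equating and cancelling πR²:
T = ((1−a)S / 4σ)^(1/4) = (979 / (4 × 5.67×10⁻⁸))^(1/4) = (4.32×10^9)^(1/4).
T = 256 K.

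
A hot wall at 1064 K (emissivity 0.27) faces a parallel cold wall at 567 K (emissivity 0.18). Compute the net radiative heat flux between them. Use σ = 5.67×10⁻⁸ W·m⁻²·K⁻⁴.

For two large parallel gray plates, q = σ(T₁⁴ − T₂⁴) / (1/ε₁ + 1/ε₂ − 1).
1/ε₁ + 1/ε₂ − 1 = 1/0.27 + 1/0.18 − 1 = 8.259.
T₁⁴ − T₂⁴ = 1.28×10^12 − 1.03×10^11 = 1.18×10^12 K⁴.
q = 5.67×10⁻⁸ × 1.18×10^12 / 8.259 = 8090 W/m².

q ≈ 8090 W/m²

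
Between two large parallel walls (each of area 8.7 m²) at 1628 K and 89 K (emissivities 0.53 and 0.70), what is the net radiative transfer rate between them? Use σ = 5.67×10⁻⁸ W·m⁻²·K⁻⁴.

For two large parallel gray plates, q = σ(T₁⁴ − T₂⁴) / (1/ε₁ + 1/ε₂ − 1).
1/ε₁ + 1/ε₂ − 1 = 1/0.53 + 1/0.70 − 1 = 2.315.
T₁⁴ − T₂⁴ = 7.02×10^12 − 6.27×10^7 = 7.02×10^12 K⁴.
q = 5.67×10⁻⁸ × 7.02×10^12 / 2.315 = 1.72×10^5 W/m².
Q = q·A = 1.72×10^5 × 8.7 = 1.50×10^6 W.

Q ≈ 1.50×10^6 W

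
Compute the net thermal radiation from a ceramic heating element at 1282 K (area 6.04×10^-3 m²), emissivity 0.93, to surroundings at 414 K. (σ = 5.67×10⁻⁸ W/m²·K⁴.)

Q = εσA(T⁴ − T_s⁴). T⁴ − T_s⁴ = (1282)⁴ − (414)⁴ = 2.70×10^12 − 2.94×10^10 = 2.67×10^12 K⁴.
Q = 0.93 × 5.67×10⁻⁸ × 6.04×10^-3 × 2.67×10^12 = 851 W.

Q ≈ 851 W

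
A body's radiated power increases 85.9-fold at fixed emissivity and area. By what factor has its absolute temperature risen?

P ∝ T⁴ ⇒ T ∝ P^(1/4), so T scales by (85.9)^(1/4) = 3.04.

factor ≈ 3.04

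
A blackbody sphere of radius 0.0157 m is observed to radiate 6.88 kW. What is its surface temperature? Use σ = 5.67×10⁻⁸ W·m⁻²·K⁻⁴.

T ≈ 2500 K

A = 4πr² = 4π × (0.0157)² = 3.10×10^-3 m².
From P = σAT⁴, T = (P / σA)^(1/4) = (6880 / (5.67×10⁻⁸ × 3.10×10^-3))^(1/4).
T = (3.92×10^13)^(1/4) = 2500 K.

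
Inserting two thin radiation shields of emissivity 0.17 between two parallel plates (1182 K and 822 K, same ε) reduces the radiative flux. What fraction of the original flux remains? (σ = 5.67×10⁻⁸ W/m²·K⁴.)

With N identical shields there are N+1 = 3 gaps in series, each with the same radiative resistance, so the flux falls to 1/(N+1) of its unshielded value.

ratio ≈ 0.333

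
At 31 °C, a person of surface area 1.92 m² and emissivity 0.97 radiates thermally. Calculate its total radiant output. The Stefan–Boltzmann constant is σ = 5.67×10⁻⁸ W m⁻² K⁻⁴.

P ≈ 902 W

31 °C = 304 K.
Stefan–Boltzmann: P = εσAT⁴ = 0.97 × 5.67×10⁻⁸ × 1.92 × (304)⁴ = 0.97 × 5.67×10⁻⁸ × 1.92 × 8.54×10^9.
P = 902 W.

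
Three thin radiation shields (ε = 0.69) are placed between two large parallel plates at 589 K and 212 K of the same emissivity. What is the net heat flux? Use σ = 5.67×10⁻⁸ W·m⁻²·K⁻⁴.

Each of the 4 gaps contributes resistance (2/ε − 1) = 2/0.69 − 1 = 1.899; total = 7.594.
q = σ(T₁⁴ − T₂⁴) / 7.594 = 5.67×10⁻⁸ × 1.18×10^11 / 7.594 = 884 W/m².

q ≈ 884 W/m²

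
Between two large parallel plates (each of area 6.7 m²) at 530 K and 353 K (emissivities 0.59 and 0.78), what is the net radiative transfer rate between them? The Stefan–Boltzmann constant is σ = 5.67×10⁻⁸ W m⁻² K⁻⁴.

Q ≈ 12200 W

For two large parallel gray plates, q = σ(T₁⁴ − T₂⁴) / (1/ε₁ + 1/ε₂ − 1).
1/ε₁ + 1/ε₂ − 1 = 1/0.59 + 1/0.78 − 1 = 1.977.
T₁⁴ − T₂⁴ = 7.89×10^10 − 1.55×10^10 = 6.34×10^10 K⁴.
q = 5.67×10⁻⁸ × 6.34×10^10 / 1.977 = 1820 W/m².
Q = q·A = 1820 × 6.7 = 12200 W.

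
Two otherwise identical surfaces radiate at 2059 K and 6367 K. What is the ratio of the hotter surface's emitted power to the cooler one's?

P ∝ T⁴, so the ratio is (6367/2059)⁴ = (3.092)⁴ = 91.4.

ratio ≈ 91.4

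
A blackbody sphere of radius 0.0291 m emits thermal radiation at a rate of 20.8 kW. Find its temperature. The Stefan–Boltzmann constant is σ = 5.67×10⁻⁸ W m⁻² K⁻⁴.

A = 4πr² = 4π × (0.0291)² = 0.0106 m².
From P = σAT⁴, T = (P / σA)^(1/4) = (20800 / (5.67×10⁻⁸ × 0.0106))^(1/4).
T = (3.45×10^13)^(1/4) = 2420 K.

T ≈ 2420 K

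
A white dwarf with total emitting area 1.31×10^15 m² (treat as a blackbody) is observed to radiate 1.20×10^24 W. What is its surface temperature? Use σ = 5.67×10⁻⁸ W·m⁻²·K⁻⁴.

T ≈ 11300 K

From P = σAT⁴, T = (P / σA)^(1/4) = (1.20×10^24 / (5.67×10⁻⁸ × 1.31×10^15))^(1/4).
T = (1.62×10^16)^(1/4) = 11300 K.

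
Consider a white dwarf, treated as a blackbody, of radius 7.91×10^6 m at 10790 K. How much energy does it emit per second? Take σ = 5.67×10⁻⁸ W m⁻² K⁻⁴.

A = 4πr² = 4π × (7.91×10^6)² = 7.86×10^14 m².
P = σAT⁴ = 5.67×10⁻⁸ × 7.86×10^14 × (10790)⁴ = 5.67×10⁻⁸ × 7.86×10^14 × 1.36×10^16.
P = 6.04×10^23 W.

P ≈ 6.04×10^23 W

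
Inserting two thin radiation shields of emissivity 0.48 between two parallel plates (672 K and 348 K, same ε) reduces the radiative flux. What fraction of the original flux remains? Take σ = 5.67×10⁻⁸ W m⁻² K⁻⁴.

ratio ≈ 0.333

With N identical shields there are N+1 = 3 gaps in series, each with the same radiative resistance, so the flux falls to 1/(N+1) of its unshielded value.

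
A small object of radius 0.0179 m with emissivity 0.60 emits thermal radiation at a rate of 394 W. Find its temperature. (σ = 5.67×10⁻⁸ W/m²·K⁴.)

A = 4πr² = 4π × (0.0179)² = 4.03×10^-3 m².
From P = εσAT⁴, T = (P / εσA)^(1/4) = (394 / (0.60 × 5.67×10⁻⁸ × 4.03×10^-3))^(1/4).
T = (2.88×10^12)^(1/4) = 1300 K.

T ≈ 1300 K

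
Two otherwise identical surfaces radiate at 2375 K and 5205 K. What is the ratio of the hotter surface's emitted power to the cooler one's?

ratio ≈ 23.1

P ∝ T⁴, so the ratio is (5205/2375)⁴ = (2.192)⁴ = 23.1.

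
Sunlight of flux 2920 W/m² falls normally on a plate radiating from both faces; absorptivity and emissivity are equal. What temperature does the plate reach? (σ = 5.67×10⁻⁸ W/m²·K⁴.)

Absorbed flux αS = emitted flux 2εσT⁴ per unit area; with α = ε this gives T = (S/2σ)^(1/4).
T = (2920 / (2 × 5.67×10⁻⁸))^(1/4) = (2.57×10^10)^(1/4).
T = 401 K.

T ≈ 401 K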